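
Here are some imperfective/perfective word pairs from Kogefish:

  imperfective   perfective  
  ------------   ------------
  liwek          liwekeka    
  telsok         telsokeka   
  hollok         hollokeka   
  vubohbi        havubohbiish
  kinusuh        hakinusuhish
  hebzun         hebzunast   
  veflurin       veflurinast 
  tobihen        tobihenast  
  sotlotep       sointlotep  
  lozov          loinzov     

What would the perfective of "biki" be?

kinusuh and hebzun both have last vowel 'u' yet inflect differently (hakinusuhish, hebzunast), so the last vowel is not what conditions the rule; the final letter is.
"biki" ends in -i. The one such stem in the data (vubohbi → havubohbiish) adds ha- … -ish around the stem, so the same rule applies.
The other patterns: stems ending in -k add -eka; stems ending in -n add -ast; stems ending in -p or -v insert -in- after the first vowel.
So biki → habikiish.

habikiish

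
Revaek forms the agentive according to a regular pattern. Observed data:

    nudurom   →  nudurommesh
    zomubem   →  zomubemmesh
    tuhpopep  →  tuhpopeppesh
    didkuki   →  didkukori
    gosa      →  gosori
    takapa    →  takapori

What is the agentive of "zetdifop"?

"zetdifop" ends in a consonant. The stems ending in a consonant (nudurom → nudurommesh, zomubem → zomubemmesh, tuhpopep → tuhpopeppesh) double the final consonant and add -esh.
So zetdifop → zetdifoppesh.

zetdifoppesh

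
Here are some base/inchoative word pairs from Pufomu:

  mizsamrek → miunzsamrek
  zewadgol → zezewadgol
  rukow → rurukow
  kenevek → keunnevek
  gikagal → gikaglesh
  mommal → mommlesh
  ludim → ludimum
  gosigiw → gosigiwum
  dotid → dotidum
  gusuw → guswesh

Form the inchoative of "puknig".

"puknig" has last vowel 'i'. The stems whose last vowel is 'i' (gosigiw → gosigiwum, ludim → ludimum, dotid → dotidum) add -um.
The other patterns: stems whose last vowel is 'e' insert -un- after the first vowel; stems whose last vowel is 'o' repeat the first consonant+vowel as a prefix; stems whose last vowel is 'a' or 'u' delete the last vowel and add -esh.
So puknig → puknigum.

puknigum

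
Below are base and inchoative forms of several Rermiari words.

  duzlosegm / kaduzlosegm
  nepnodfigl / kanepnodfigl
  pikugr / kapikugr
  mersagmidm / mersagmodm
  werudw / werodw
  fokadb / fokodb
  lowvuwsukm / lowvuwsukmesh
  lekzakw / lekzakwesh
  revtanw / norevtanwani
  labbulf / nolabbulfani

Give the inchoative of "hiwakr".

duzlosegm and mersagmidm both end in -m yet inflect differently (kaduzlosegm, mersagmodm), so the final letter is not what conditions the rule; the second-to-last letter is.
"hiwakr" has second-to-last letter 'k'. The stems whose second-to-last letter is 'k' (lowvuwsukm → lowvuwsukmesh, lekzakw → lekzakwesh) add -esh.
So hiwakr → hiwakresh.

hiwakresh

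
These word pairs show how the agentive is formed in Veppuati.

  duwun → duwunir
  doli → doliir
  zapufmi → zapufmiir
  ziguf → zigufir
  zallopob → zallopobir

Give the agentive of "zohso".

Every pair shown (duwun → duwunir, doli → doliir, zapufmi → zapufmiir, …) follows the same rule: add -ir.
So zohso → zohsoir.

zohsoir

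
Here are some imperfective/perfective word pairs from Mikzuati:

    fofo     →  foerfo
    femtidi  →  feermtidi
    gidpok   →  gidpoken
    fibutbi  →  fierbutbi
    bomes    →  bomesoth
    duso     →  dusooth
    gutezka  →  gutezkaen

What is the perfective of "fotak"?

fofo and duso both end in -o yet inflect differently (foerfo, dusooth), so the final letter is not what conditions the rule; the first letter is.
"fotak" begins with f-. The stems beginning with f- (fibutbi → fierbutbi, fofo → foerfo, femtidi → feermtidi) insert -er- after the first vowel.
The other patterns: stems beginning with g- add -en; stems beginning with b- or d- add -oth.
So fotak → foertak.

foertak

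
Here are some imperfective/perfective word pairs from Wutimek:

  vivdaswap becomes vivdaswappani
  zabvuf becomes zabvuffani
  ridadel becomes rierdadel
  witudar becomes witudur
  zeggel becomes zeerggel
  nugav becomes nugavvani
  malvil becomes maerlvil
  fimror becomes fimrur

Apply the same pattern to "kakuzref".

kakuzreffani

"kakuzref" ends in -f. The one such stem in the data (zabvuf → zabvuffani) doubles the final consonant and adds -ani (as do nugav, vivdaswap), so the same rule applies.
So kakuzref → kakuzreffani.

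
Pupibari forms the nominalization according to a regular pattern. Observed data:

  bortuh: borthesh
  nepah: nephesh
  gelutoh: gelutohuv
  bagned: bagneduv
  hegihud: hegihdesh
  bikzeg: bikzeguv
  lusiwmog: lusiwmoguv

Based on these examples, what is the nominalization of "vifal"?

viflesh

"vifal" has last vowel 'a'. The one such stem in the data (nepah → nephesh) deletes the last vowel and adds -esh (as do bortuh, hegihud), so the same rule applies.
So vifal → viflesh.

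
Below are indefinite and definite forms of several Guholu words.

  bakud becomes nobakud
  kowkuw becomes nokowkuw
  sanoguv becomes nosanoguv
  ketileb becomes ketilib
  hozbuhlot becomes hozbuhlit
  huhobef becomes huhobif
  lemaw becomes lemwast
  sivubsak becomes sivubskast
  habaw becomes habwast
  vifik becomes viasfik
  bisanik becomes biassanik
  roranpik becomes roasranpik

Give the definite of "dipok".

dipik

"dipok" has last vowel 'o'. The one such stem in the data (hozbuhlot → hozbuhlit) changes the last vowel to 'i' (as do ketileb, huhobef), so the same rule applies.
So dipok → dipik.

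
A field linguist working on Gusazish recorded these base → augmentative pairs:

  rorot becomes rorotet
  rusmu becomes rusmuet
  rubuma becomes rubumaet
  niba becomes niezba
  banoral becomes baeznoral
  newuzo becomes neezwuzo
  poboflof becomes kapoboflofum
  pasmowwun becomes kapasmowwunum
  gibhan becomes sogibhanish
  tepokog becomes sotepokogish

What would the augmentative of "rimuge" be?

rimugeet

rubuma and niba both end in -a yet inflect differently (rubumaet, niezba), so the final letter is not what conditions the rule; the first letter is.
"rimuge" begins with r-. The stems beginning with r- (rorot → rorotet, rusmu → rusmuet, rubuma → rubumaet) add -et.
The other patterns: stems beginning with b- or n- insert -ez- after the first vowel; stems beginning with p- add ka- … -um around the stem; stems beginning with g- or t- add so- … -ish around the stem.
So rimuge → rimugeet.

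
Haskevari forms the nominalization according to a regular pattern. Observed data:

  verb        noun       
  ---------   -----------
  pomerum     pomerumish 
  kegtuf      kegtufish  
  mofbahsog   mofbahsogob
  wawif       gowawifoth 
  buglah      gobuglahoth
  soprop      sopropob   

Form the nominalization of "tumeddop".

tumeddopob

"tumeddop" has last vowel 'o'. The stems whose last vowel is 'o' (soprop → sopropob, mofbahsog → mofbahsogob) add -ob.
So tumeddop → tumeddopob.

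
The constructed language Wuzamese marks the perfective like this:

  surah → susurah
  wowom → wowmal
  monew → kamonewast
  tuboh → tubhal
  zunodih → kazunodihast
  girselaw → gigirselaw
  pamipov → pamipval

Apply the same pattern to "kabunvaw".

kakabunvaw

tuboh and surah both end in -h yet inflect differently (tubhal, susurah), so the final letter is not what conditions the rule; the last vowel is.
"kabunvaw" has last vowel 'a'. The stems whose last vowel is 'a' (surah → susurah, girselaw → gigirselaw) repeat the first consonant+vowel as a prefix.
The other patterns: stems whose last vowel is 'o' delete the last vowel and add -al; stems whose last vowel is 'e' or 'i' add ka- … -ast around the stem.
So kabunvaw → kakabunvaw.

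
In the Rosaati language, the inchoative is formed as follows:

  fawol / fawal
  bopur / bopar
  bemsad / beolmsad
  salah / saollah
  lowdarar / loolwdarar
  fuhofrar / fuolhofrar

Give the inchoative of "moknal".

moolknal

"moknal" has last vowel 'a'. The stems whose last vowel is 'a' (bemsad → beolmsad, fuhofrar → fuolhofrar, salah → saollah) insert -ol- after the first vowel.
The other pattern: stems whose last vowel is 'o' or 'u' change the last vowel to 'a'.
So moknal → moolknal.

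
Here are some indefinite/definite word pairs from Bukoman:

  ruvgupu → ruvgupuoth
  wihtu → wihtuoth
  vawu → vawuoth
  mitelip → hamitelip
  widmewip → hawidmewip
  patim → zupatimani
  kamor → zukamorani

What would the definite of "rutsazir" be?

zurutsazirani

mitelip and patim both have last vowel 'i' yet inflect differently (hamitelip, zupatimani), so the last vowel is not what conditions the rule; the final letter is.
"rutsazir" ends in -r. The one such stem in the data (kamor → zukamorani) adds zu- … -ani around the stem, so the same rule applies.
The other patterns: stems ending in -u add -oth; stems ending in -p add the prefix ha-.
So rutsazir → zurutsazirani.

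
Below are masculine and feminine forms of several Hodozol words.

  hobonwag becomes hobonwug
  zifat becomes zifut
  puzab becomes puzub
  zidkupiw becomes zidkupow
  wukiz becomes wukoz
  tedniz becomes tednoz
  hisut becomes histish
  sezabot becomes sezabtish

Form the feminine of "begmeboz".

begmebzish

zifat and hisut both end in -t yet inflect differently (zifut, histish), so the final letter is not what conditions the rule; the last vowel is.
"begmeboz" has last vowel 'o'. The one such stem in the data (sezabot → sezabtish) deletes the last vowel and adds -ish (as does hisut), so the same rule applies.
The other patterns: stems whose last vowel is 'a' change the last vowel to 'u'; stems whose last vowel is 'i' change the last vowel to 'o'.
So begmeboz → begmebzish.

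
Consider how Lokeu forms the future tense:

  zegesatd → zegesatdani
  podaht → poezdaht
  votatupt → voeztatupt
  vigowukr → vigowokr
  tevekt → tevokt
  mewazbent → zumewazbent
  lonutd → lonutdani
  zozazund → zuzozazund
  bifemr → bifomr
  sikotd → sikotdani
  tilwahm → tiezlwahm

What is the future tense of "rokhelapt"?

zegesatd and zozazund both end in -d yet inflect differently (zegesatdani, zuzozazund), so the final letter is not what conditions the rule; the second-to-last letter is.
"rokhelapt" has second-to-last letter 'p'. The one such stem in the data (votatupt → voeztatupt) inserts -ez- after the first vowel (as do tilwahm, podaht), so the same rule applies.
The other patterns: stems whose second-to-last letter is 't' add -ani; stems whose second-to-last letter is 'n' add the prefix zu-; stems whose second-to-last letter is 'k' or 'm' change the last vowel to 'o'.
So rokhelapt → roezkhelapt.

roezkhelapt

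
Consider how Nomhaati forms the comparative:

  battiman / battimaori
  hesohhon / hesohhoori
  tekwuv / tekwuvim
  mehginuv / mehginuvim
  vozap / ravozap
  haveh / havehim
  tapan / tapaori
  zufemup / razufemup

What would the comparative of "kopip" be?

rakopip

"kopip" ends in -p. The stems ending in -p (vozap → ravozap, zufemup → razufemup) add the prefix ra-.
So kopip → rakopip.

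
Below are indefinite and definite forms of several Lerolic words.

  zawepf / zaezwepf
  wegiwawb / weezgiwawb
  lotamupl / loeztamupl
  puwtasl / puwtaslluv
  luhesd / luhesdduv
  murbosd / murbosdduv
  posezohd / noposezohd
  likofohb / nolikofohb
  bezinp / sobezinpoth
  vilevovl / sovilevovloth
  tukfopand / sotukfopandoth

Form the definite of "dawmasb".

lotamupl and puwtasl both end in -l yet inflect differently (loeztamupl, puwtaslluv), so the final letter is not what conditions the rule; the second-to-last letter is.
"dawmasb" has second-to-last letter 's'. The stems whose second-to-last letter is 's' (puwtasl → puwtaslluv, luhesd → luhesdduv, murbosd → murbosdduv) double the final consonant and add -uv.
So dawmasb → dawmasbbuv.

dawmasbbuv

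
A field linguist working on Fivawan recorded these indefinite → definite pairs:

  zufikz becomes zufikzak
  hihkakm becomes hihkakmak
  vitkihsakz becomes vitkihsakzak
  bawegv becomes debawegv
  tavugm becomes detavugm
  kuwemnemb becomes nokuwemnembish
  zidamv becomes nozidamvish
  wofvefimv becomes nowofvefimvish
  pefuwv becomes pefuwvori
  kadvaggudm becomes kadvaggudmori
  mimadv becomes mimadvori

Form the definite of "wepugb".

hihkakm and tavugm both end in -m yet inflect differently (hihkakmak, detavugm), so the final letter is not what conditions the rule; the second-to-last letter is.
"wepugb" has second-to-last letter 'g'. The stems whose second-to-last letter is 'g' (bawegv → debawegv, tavugm → detavugm) add the prefix de-.
So wepugb → dewepugb.

dewepugb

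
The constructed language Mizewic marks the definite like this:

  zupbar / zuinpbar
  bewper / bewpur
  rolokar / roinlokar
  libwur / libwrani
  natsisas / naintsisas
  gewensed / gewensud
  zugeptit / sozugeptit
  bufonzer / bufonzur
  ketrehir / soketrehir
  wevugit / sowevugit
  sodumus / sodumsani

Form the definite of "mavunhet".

"mavunhet" has last vowel 'e'. The stems whose last vowel is 'e' (bewper → bewpur, bufonzer → bufonzur, gewensed → gewensud) change the last vowel to 'u'.
The other patterns: stems whose last vowel is 'u' delete the last vowel and add -ani; stems whose last vowel is 'i' add the prefix so-; stems whose last vowel is 'a' insert -in- after the first vowel.
So mavunhet → mavunhut.

mavunhut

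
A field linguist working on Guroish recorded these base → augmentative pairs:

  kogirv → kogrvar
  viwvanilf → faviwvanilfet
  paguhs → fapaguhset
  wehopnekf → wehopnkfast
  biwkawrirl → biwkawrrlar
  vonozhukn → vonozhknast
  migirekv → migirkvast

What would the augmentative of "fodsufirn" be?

fodsufrnar

migirekv and kogirv both end in -v yet inflect differently (migirkvast, kogrvar), so the final letter is not what conditions the rule; the second-to-last letter is.
"fodsufirn" has second-to-last letter 'r'. The stems whose second-to-last letter is 'r' (kogirv → kogrvar, biwkawrirl → biwkawrrlar) delete the last vowel and add -ar.
The other patterns: stems whose second-to-last letter is 'k' delete the last vowel and add -ast; stems whose second-to-last letter is 'h' or 'l' add fa- … -et around the stem.
So fodsufirn → fodsufrnar.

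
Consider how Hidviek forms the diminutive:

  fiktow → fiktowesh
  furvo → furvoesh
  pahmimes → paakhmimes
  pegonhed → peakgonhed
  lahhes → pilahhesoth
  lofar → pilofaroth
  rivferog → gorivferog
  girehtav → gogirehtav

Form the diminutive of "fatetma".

fatetmaesh

pahmimes and lahhes both end in -s yet inflect differently (paakhmimes, pilahhesoth), so the final letter is not what conditions the rule; the first letter is.
"fatetma" begins with f-. The stems beginning with f- (fiktow → fiktowesh, furvo → furvoesh) add -esh.
The other patterns: stems beginning with p- insert -ak- after the first vowel; stems beginning with l- add pi- … -oth around the stem; stems beginning with g- or r- add the prefix go-.
So fatetma → fatetmaesh.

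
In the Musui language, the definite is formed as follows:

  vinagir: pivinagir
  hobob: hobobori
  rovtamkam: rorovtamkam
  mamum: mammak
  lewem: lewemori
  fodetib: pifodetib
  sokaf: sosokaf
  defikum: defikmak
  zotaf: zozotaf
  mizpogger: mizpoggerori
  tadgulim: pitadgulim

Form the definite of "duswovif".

defikum and tadgulim both end in -m yet inflect differently (defikmak, pitadgulim), so the final letter is not what conditions the rule; the last vowel is.
"duswovif" has last vowel 'i'. The stems whose last vowel is 'i' (vinagir → pivinagir, fodetib → pifodetib, tadgulim → pitadgulim) add the prefix pi-.
So duswovif → piduswovif.

piduswovif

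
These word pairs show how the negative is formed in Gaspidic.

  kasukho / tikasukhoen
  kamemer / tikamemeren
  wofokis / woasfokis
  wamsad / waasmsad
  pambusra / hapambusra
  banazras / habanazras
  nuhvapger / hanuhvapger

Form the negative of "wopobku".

woaspobku

"wopobku" begins with w-. The stems beginning with w- (wofokis → woasfokis, wamsad → waasmsad) insert -as- after the first vowel.
The other patterns: stems beginning with k- add ti- … -en around the stem; stems beginning with b-, n- or p- add the prefix ha-.
So wopobku → woaspobku.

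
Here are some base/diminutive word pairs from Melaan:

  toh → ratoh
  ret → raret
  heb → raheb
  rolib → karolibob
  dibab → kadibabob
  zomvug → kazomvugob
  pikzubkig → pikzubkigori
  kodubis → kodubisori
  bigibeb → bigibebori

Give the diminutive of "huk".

rahuk

heb and rolib both end in -b yet inflect differently (raheb, karolibob), so the final letter is not what conditions the rule; the number of vowels is.
"huk" has 1 vowel. The stems with 1 vowel (toh → ratoh, ret → raret, heb → raheb) add the prefix ra-.
The other patterns: stems with 2 vowels add ka- … -ob around the stem; stems with 3 vowels add -ori.
So huk → rahuk.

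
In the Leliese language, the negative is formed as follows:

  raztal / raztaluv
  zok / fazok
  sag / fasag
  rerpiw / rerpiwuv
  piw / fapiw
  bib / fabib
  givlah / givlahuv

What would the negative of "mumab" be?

mumabuv

rerpiw and piw both end in -w yet inflect differently (rerpiwuv, fapiw), so the final letter is not what conditions the rule; the number of vowels is.
"mumab" has 2 vowels. The stems with 2 vowels (givlah → givlahuv, raztal → raztaluv, rerpiw → rerpiwuv) add -uv.
The other pattern: stems with 1 vowel add the prefix fa-.
So mumab → mumabuv.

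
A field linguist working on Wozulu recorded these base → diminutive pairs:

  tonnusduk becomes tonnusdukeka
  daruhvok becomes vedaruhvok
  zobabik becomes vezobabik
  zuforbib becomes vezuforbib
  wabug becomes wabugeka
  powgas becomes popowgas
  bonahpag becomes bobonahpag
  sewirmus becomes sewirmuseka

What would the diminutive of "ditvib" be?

veditvib

bonahpag and wabug both end in -g yet inflect differently (bobonahpag, wabugeka), so the final letter is not what conditions the rule; the last vowel is.
"ditvib" has last vowel 'i'. The stems whose last vowel is 'i' (zuforbib → vezuforbib, zobabik → vezobabik) add the prefix ve-.
So ditvib → veditvib.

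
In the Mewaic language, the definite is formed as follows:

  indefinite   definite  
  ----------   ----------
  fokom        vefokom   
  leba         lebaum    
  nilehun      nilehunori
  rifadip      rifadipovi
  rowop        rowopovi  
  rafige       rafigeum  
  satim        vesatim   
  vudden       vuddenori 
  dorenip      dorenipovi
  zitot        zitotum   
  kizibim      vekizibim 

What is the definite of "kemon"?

dorenip and satim both have last vowel 'i' yet inflect differently (dorenipovi, vesatim), so the last vowel is not what conditions the rule; the final letter is.
"kemon" ends in -n. The stems ending in -n (vudden → vuddenori, nilehun → nilehunori) add -ori.
The other patterns: stems ending in -p add -ovi; stems ending in -m add the prefix ve-; stems ending in -a, -e or -t add -um.
So kemon → kemonori.

kemonori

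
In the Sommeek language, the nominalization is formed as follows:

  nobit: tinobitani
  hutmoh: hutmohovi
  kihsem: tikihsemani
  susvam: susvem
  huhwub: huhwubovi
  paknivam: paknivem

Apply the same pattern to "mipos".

kihsem and susvam both end in -m yet inflect differently (tikihsemani, susvem), so the final letter is not what conditions the rule; the last vowel is.
"mipos" has last vowel 'o'. The one such stem in the data (hutmoh → hutmohovi) adds -ovi, so the same rule applies.
So mipos → miposovi.

miposovi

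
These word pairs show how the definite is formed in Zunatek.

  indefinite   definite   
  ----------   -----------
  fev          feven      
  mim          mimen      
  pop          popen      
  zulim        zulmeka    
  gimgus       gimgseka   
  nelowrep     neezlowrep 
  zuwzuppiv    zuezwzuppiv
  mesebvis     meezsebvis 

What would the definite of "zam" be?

zamen

mim and zulim both end in -m yet inflect differently (mimen, zulmeka), so the final letter is not what conditions the rule; the number of vowels is.
"zam" has 1 vowel. The stems with 1 vowel (fev → feven, mim → mimen, pop → popen) add -en.
So zam → zamen.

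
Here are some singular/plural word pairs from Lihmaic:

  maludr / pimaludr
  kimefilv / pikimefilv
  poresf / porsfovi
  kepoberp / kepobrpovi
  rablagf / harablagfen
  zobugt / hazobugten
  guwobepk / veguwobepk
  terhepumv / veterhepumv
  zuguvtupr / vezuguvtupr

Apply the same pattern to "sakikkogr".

poresf and rablagf both end in -f yet inflect differently (porsfovi, harablagfen), so the final letter is not what conditions the rule; the second-to-last letter is.
"sakikkogr" has second-to-last letter 'g'. The stems whose second-to-last letter is 'g' (rablagf → harablagfen, zobugt → hazobugten) add ha- … -en around the stem.
The other patterns: stems whose second-to-last letter is 'd' or 'l' add the prefix pi-; stems whose second-to-last letter is 'r' or 's' delete the last vowel and add -ovi; stems whose second-to-last letter is 'm' or 'p' add the prefix ve-.
So sakikkogr → hasakikkogren.

hasakikkogren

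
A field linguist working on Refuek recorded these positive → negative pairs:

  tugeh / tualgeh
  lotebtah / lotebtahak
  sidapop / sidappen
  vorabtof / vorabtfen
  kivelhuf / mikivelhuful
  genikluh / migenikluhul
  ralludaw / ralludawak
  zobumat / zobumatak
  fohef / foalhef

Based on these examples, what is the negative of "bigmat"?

tugeh and lotebtah both end in -h yet inflect differently (tualgeh, lotebtahak), so the final letter is not what conditions the rule; the last vowel is.
"bigmat" has last vowel 'a'. The stems whose last vowel is 'a' (lotebtah → lotebtahak, ralludaw → ralludawak, zobumat → zobumatak) add -ak.
The other patterns: stems whose last vowel is 'e' insert -al- after the first vowel; stems whose last vowel is 'o' delete the last vowel and add -en; stems whose last vowel is 'u' add mi- … -ul around the stem.
So bigmat → bigmatak.

bigmatak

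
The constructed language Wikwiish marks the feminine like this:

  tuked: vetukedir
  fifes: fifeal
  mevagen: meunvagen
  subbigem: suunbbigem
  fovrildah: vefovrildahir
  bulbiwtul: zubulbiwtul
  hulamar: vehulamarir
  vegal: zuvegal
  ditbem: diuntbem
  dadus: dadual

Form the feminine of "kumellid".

dadus and bulbiwtul both have last vowel 'u' yet inflect differently (dadual, zubulbiwtul), so the last vowel is not what conditions the rule; the final letter is.
"kumellid" ends in -d. The one such stem in the data (tuked → vetukedir) adds ve- … -ir around the stem, so the same rule applies.
The other patterns: stems ending in -s drop the final letter and add -al; stems ending in -l add the prefix zu-; stems ending in -m or -n insert -un- after the first vowel.
So kumellid → vekumellidir.

vekumellidir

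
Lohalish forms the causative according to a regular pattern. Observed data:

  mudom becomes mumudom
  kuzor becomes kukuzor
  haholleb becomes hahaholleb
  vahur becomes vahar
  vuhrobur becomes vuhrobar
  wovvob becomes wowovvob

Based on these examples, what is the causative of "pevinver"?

"pevinver" has last vowel 'e'. The one such stem in the data (haholleb → hahaholleb) repeats the first consonant+vowel as a prefix (as do wovvob, mudom), so the same rule applies.
So pevinver → pepevinver.

pepevinver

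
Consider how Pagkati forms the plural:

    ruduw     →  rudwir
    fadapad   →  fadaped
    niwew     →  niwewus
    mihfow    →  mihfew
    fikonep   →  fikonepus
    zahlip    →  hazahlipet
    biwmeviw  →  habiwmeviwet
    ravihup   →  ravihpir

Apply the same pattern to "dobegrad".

ravihup and zahlip both end in -p yet inflect differently (ravihpir, hazahlipet), so the final letter is not what conditions the rule; the last vowel is.
"dobegrad" has last vowel 'a'. The one such stem in the data (fadapad → fadaped) changes the last vowel to 'e' (as does mihfow), so the same rule applies.
The other patterns: stems whose last vowel is 'u' delete the last vowel and add -ir; stems whose last vowel is 'i' add ha- … -et around the stem; stems whose last vowel is 'e' add -us.
So dobegrad → dobegred.

dobegred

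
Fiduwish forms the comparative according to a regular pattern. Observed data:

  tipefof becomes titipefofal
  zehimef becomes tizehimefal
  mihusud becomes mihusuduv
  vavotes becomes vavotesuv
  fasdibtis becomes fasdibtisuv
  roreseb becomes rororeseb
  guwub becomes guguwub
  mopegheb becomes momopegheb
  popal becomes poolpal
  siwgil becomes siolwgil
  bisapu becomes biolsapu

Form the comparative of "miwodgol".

miolwodgol

zehimef and vavotes both have last vowel 'e' yet inflect differently (tizehimefal, vavotesuv), so the last vowel is not what conditions the rule; the final letter is.
"miwodgol" ends in -l. The stems ending in -l (popal → poolpal, siwgil → siolwgil) insert -ol- after the first vowel.
The other patterns: stems ending in -f add ti- … -al around the stem; stems ending in -d or -s add -uv; stems ending in -b repeat the first consonant+vowel as a prefix.
So miwodgol → miolwodgol.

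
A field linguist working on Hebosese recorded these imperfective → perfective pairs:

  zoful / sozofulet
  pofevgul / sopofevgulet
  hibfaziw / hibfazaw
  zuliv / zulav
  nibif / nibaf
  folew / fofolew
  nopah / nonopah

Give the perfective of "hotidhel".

"hotidhel" has last vowel 'e'. The one such stem in the data (folew → fofolew) repeats the first consonant+vowel as a prefix (as does nopah), so the same rule applies.
So hotidhel → hohotidhel.

hohotidhel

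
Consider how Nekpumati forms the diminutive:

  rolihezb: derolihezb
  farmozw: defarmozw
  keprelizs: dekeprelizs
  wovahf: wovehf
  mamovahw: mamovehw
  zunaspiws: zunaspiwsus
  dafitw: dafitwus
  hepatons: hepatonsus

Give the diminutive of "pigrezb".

depigrezb

"pigrezb" has second-to-last letter 'z'. The stems whose second-to-last letter is 'z' (rolihezb → derolihezb, farmozw → defarmozw, keprelizs → dekeprelizs) add the prefix de-.
The other patterns: stems whose second-to-last letter is 'h' change the last vowel to 'e'; stems whose second-to-last letter is 'n', 't' or 'w' add -us.
So pigrezb → depigrezb.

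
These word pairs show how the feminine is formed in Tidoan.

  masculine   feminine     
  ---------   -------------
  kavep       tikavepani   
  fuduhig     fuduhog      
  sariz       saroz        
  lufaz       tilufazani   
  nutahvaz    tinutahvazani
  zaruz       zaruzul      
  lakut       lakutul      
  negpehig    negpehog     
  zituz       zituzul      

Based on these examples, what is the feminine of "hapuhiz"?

zaruz and sariz both end in -z yet inflect differently (zaruzul, saroz), so the final letter is not what conditions the rule; the last vowel is.
"hapuhiz" has last vowel 'i'. The stems whose last vowel is 'i' (fuduhig → fuduhog, sariz → saroz, negpehig → negpehog) change the last vowel to 'o'.
The other patterns: stems whose last vowel is 'u' add -ul; stems whose last vowel is 'a' or 'e' add ti- … -ani around the stem.
So hapuhiz → hapuhoz.

hapuhoz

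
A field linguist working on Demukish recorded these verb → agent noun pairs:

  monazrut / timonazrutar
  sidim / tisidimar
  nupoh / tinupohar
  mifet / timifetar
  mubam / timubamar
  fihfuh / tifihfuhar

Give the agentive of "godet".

Every pair shown (monazrut → timonazrutar, sidim → tisidimar, nupoh → tinupohar, …) follows the same rule: add ti- … -ar around the stem.
So godet → tigodetar.

tigodetar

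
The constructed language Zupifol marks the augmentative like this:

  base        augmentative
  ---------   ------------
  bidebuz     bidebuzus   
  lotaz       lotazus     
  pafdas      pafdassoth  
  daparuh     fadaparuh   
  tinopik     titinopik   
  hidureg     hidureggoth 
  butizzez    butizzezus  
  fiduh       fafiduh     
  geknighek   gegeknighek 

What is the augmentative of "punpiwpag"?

geknighek and butizzez both have last vowel 'e' yet inflect differently (gegeknighek, butizzezus), so the last vowel is not what conditions the rule; the final letter is.
"punpiwpag" ends in -g. The one such stem in the data (hidureg → hidureggoth) doubles the final consonant and adds -oth (as does pafdas), so the same rule applies.
The other patterns: stems ending in -k repeat the first consonant+vowel as a prefix; stems ending in -z add -us; stems ending in -h add the prefix fa-.
So punpiwpag → punpiwpaggoth.

punpiwpaggoth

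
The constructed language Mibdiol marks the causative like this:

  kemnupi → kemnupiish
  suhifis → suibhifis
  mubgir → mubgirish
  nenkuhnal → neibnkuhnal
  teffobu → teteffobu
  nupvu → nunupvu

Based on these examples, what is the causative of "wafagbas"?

kemnupi and suhifis both have last vowel 'i' yet inflect differently (kemnupiish, suibhifis), so the last vowel is not what conditions the rule; the final letter is.
"wafagbas" ends in -s. The one such stem in the data (suhifis → suibhifis) inserts -ib- after the first vowel (as does nenkuhnal), so the same rule applies.
So wafagbas → waibfagbas.

waibfagbas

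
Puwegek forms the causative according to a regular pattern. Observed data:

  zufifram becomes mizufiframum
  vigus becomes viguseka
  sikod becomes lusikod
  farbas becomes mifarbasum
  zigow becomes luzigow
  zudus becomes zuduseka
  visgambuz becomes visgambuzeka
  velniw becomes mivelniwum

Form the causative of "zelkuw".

zelkuweka

"zelkuw" has last vowel 'u'. The stems whose last vowel is 'u' (vigus → viguseka, visgambuz → visgambuzeka, zudus → zuduseka) add -eka.
So zelkuw → zelkuweka.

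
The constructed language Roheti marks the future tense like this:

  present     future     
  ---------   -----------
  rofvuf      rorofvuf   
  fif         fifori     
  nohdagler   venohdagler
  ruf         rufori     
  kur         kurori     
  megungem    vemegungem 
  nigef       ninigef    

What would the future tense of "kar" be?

karori

ruf and nigef both end in -f yet inflect differently (rufori, ninigef), so the final letter is not what conditions the rule; the number of vowels is.
"kar" has 1 vowel. The stems with 1 vowel (ruf → rufori, kur → kurori, fif → fifori) add -ori.
The other patterns: stems with 2 vowels repeat the first consonant+vowel as a prefix; stems with 3 vowels add the prefix ve-.
So kar → karori.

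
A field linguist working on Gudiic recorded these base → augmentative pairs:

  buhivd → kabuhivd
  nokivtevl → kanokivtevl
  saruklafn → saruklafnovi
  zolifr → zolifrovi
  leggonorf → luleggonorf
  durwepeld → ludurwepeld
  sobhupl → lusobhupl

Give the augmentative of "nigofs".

buhivd and durwepeld both end in -d yet inflect differently (kabuhivd, ludurwepeld), so the final letter is not what conditions the rule; the second-to-last letter is.
"nigofs" has second-to-last letter 'f'. The stems whose second-to-last letter is 'f' (saruklafn → saruklafnovi, zolifr → zolifrovi) add -ovi.
The other patterns: stems whose second-to-last letter is 'v' add the prefix ka-; stems whose second-to-last letter is 'l', 'p' or 'r' add the prefix lu-.
So nigofs → nigofsovi.

nigofsovi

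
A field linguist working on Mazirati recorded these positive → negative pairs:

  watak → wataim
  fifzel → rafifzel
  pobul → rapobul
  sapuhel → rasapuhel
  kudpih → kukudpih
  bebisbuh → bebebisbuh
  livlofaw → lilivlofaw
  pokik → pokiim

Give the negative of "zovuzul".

razovuzul

pokik and kudpih both have last vowel 'i' yet inflect differently (pokiim, kukudpih), so the last vowel is not what conditions the rule; the final letter is.
"zovuzul" ends in -l. The stems ending in -l (pobul → rapobul, fifzel → rafifzel, sapuhel → rasapuhel) add the prefix ra-.
So zovuzul → razovuzul.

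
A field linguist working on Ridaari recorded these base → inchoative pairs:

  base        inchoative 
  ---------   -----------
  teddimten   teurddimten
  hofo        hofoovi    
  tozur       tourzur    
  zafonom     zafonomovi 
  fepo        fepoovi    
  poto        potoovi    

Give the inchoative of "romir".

rourmir

"romir" ends in -r. The one such stem in the data (tozur → tourzur) inserts -ur- after the first vowel (as does teddimten), so the same rule applies.
The other pattern: stems ending in -m or -o add -ovi.
So romir → rourmir.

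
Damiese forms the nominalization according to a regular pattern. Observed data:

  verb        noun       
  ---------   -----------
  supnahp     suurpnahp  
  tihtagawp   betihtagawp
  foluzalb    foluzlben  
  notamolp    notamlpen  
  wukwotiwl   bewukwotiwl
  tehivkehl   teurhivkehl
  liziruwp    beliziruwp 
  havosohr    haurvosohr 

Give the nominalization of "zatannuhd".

"zatannuhd" has second-to-last letter 'h'. The stems whose second-to-last letter is 'h' (havosohr → haurvosohr, supnahp → suurpnahp, tehivkehl → teurhivkehl) insert -ur- after the first vowel.
So zatannuhd → zaurtannuhd.

zaurtannuhd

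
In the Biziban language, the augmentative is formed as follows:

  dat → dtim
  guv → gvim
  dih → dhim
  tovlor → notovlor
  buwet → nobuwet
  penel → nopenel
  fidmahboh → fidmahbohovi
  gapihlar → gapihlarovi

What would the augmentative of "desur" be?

dat and buwet both end in -t yet inflect differently (dtim, nobuwet), so the final letter is not what conditions the rule; the number of vowels is.
"desur" has 2 vowels. The stems with 2 vowels (tovlor → notovlor, buwet → nobuwet, penel → nopenel) add the prefix no-.
The other patterns: stems with 1 vowel delete the last vowel and add -im; stems with 3 vowels add -ovi.
So desur → nodesur.

nodesur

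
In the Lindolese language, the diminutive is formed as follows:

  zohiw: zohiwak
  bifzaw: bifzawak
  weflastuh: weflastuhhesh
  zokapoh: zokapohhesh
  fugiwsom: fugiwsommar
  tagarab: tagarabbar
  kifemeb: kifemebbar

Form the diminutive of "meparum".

zokapoh and fugiwsom both have last vowel 'o' yet inflect differently (zokapohhesh, fugiwsommar), so the last vowel is not what conditions the rule; the final letter is.
"meparum" ends in -m. The one such stem in the data (fugiwsom → fugiwsommar) doubles the final consonant and adds -ar (as do tagarab, kifemeb), so the same rule applies.
The other patterns: stems ending in -w add -ak; stems ending in -h double the final consonant and add -esh.
So meparum → meparummar.

meparummar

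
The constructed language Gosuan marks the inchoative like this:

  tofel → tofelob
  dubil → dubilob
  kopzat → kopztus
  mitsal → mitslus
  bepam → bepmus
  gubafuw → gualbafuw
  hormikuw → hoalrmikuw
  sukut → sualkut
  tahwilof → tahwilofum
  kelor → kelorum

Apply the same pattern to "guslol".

"guslol" has last vowel 'o'. The stems whose last vowel is 'o' (tahwilof → tahwilofum, kelor → kelorum) add -um.
So guslol → guslolum.

guslolum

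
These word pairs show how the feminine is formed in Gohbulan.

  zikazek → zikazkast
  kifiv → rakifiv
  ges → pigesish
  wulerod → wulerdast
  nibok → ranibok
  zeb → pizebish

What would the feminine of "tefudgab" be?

tefudgbast

nibok and zikazek both end in -k yet inflect differently (ranibok, zikazkast), so the final letter is not what conditions the rule; the number of vowels is.
"tefudgab" has 3 vowels. The stems with 3 vowels (zikazek → zikazkast, wulerod → wulerdast) delete the last vowel and add -ast.
The other patterns: stems with 1 vowel add pi- … -ish around the stem; stems with 2 vowels add the prefix ra-.
So tefudgab → tefudgbast.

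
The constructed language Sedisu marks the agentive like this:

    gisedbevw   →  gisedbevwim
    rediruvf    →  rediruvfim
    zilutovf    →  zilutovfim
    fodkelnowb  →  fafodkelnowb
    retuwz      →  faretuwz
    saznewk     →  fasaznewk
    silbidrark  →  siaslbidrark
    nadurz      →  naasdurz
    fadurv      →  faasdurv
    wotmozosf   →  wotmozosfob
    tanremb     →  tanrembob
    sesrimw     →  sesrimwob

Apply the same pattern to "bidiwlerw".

biasdiwlerw

saznewk and silbidrark both end in -k yet inflect differently (fasaznewk, siaslbidrark), so the final letter is not what conditions the rule; the second-to-last letter is.
"bidiwlerw" has second-to-last letter 'r'. The stems whose second-to-last letter is 'r' (silbidrark → siaslbidrark, nadurz → naasdurz, fadurv → faasdurv) insert -as- after the first vowel.
The other patterns: stems whose second-to-last letter is 'v' add -im; stems whose second-to-last letter is 'w' add the prefix fa-; stems whose second-to-last letter is 'm' or 's' add -ob.
So bidiwlerw → biasdiwlerw.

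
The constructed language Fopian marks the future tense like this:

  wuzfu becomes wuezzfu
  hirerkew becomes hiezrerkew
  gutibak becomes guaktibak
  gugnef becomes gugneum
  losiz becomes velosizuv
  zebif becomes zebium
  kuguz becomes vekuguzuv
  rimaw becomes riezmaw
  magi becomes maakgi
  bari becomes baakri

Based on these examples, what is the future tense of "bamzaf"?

losiz and zebif both have last vowel 'i' yet inflect differently (velosizuv, zebium), so the last vowel is not what conditions the rule; the final letter is.
"bamzaf" ends in -f. The stems ending in -f (gugnef → gugneum, zebif → zebium) drop the final letter and add -um.
The other patterns: stems ending in -z add ve- … -uv around the stem; stems ending in -i or -k insert -ak- after the first vowel; stems ending in -u or -w insert -ez- after the first vowel.
So bamzaf → bamzaum.

bamzaum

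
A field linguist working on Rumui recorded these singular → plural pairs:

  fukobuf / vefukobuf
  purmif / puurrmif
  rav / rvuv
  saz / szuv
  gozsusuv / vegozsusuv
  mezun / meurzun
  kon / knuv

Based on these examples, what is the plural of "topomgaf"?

vetopomgaf

"topomgaf" has 3 vowels. The stems with 3 vowels (gozsusuv → vegozsusuv, fukobuf → vefukobuf) add the prefix ve-.
So topomgaf → vetopomgaf.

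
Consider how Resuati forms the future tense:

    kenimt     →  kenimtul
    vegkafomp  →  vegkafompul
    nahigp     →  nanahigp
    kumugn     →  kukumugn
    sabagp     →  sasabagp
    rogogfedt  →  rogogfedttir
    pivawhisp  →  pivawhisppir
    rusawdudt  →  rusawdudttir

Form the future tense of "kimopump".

vegkafomp and nahigp both end in -p yet inflect differently (vegkafompul, nanahigp), so the final letter is not what conditions the rule; the second-to-last letter is.
"kimopump" has second-to-last letter 'm'. The stems whose second-to-last letter is 'm' (kenimt → kenimtul, vegkafomp → vegkafompul) add -ul.
The other patterns: stems whose second-to-last letter is 'g' repeat the first consonant+vowel as a prefix; stems whose second-to-last letter is 'd' or 's' double the final consonant and add -ir.
So kimopump → kimopumpul.

kimopumpul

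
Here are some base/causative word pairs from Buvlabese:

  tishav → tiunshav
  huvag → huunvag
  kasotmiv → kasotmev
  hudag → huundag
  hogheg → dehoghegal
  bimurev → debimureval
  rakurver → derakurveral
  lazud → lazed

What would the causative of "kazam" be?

tishav and bimurev both end in -v yet inflect differently (tiunshav, debimureval), so the final letter is not what conditions the rule; the last vowel is.
"kazam" has last vowel 'a'. The stems whose last vowel is 'a' (hudag → huundag, tishav → tiunshav, huvag → huunvag) insert -un- after the first vowel.
The other patterns: stems whose last vowel is 'e' add de- … -al around the stem; stems whose last vowel is 'i' or 'u' change the last vowel to 'e'.
So kazam → kaunzam.

kaunzam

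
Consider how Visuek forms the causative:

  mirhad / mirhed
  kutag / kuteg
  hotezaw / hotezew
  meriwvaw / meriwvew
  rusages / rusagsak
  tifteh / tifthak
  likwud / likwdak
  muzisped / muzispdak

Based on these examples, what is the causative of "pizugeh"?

pizughak

mirhad and likwud both end in -d yet inflect differently (mirhed, likwdak), so the final letter is not what conditions the rule; the last vowel is.
"pizugeh" has last vowel 'e'. The stems whose last vowel is 'e' (rusages → rusagsak, tifteh → tifthak, muzisped → muzispdak) delete the last vowel and add -ak.
The other pattern: stems whose last vowel is 'a' change the last vowel to 'e'.
So pizugeh → pizughak.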